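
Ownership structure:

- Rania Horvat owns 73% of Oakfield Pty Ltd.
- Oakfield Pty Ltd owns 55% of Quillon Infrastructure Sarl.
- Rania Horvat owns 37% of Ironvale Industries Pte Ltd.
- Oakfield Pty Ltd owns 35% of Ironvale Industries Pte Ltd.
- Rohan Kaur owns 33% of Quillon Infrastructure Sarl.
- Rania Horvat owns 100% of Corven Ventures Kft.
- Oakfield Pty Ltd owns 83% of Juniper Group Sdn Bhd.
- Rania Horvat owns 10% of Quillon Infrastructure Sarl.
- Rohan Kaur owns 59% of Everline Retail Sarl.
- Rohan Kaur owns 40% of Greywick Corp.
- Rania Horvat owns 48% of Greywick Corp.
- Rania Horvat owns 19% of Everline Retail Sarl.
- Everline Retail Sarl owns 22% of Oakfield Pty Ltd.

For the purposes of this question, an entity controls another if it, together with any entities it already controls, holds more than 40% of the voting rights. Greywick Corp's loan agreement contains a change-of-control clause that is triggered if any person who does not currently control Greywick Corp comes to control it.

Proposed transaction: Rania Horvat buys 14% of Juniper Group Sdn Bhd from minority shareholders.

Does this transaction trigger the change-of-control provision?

The purchase changes only Rania's holdings, so Rania is the only person who could newly come to control Greywick.
Rania holds 48% of Greywick, so Rania controls Greywick.
So Rania already controls Greywick before the transaction.
After the purchase, Rania holds 14% of Juniper directly.
Rania controlled Greywick already, so this is not a new person acquiring control; every other person's position is unchanged or reduced.
No new person acquires control, so the clause is not triggered.

No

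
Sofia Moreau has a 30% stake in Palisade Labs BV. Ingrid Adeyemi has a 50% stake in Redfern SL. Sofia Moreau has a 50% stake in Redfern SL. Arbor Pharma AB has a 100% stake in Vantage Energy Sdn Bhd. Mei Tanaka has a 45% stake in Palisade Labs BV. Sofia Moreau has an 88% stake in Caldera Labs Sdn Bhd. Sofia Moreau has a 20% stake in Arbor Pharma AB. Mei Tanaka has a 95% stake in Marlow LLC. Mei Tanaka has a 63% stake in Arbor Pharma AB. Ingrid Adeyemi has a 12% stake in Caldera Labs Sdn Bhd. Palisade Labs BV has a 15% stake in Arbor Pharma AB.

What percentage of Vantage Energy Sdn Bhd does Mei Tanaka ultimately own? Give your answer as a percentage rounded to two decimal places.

Mei reaches Vantage along 2 paths.
Via Palisade → Arbor: 45% × 15% × 100% = 6.75%.
Via Arbor: 63% × 100% = 63%.
Total: 6.75% + 63% = 69.75%.

69.75%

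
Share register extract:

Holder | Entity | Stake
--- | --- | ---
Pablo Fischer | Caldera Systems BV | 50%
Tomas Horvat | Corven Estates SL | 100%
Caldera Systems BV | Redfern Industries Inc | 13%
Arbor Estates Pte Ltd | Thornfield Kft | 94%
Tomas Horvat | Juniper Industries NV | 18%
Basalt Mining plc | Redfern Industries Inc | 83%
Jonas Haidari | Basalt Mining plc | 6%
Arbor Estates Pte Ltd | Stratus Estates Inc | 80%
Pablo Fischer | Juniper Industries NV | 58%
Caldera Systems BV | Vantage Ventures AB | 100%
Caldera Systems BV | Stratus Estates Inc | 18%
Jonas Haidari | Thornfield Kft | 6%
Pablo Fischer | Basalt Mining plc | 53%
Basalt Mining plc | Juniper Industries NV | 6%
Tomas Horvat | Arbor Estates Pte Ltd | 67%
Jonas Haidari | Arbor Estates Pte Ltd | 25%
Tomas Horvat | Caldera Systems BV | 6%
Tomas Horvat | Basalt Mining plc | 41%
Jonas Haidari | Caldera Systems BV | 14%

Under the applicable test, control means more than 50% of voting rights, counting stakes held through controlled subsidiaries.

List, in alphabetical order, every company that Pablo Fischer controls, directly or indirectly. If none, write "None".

Basalt Mining plc, Juniper Industries NV, Redfern Industries Inc

Pablo holds 53% of Basalt, so Pablo controls Basalt.
Pablo and Basalt together hold 58% + 6% = 64% of Juniper, so Pablo controls Juniper.
Basalt holds 83% of Redfern, so Pablo controls Redfern.
No other company's threshold is met.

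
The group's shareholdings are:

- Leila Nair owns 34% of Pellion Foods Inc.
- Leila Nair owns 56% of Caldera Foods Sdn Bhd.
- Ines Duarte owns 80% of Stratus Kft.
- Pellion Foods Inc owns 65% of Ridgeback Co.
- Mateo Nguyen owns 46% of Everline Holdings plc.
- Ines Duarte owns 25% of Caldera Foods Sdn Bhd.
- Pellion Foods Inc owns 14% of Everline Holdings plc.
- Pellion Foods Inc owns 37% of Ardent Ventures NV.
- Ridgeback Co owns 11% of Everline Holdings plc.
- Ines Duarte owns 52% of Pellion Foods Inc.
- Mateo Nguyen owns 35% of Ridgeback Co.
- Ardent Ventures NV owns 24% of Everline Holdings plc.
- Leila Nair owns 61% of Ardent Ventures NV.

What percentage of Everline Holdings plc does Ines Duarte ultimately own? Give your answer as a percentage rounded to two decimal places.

Ines reaches Everline along 3 paths.
Via Pellion: 52% × 14% = 7.28%.
Via Pellion → Ardent: 52% × 37% × 24% = 4.6176%.
Via Pellion → Ridgeback: 52% × 65% × 11% = 3.718%.
Total: 7.28% + 4.6176% + 3.718% = 15.6156%.
Rounded: 15.62%.

15.62%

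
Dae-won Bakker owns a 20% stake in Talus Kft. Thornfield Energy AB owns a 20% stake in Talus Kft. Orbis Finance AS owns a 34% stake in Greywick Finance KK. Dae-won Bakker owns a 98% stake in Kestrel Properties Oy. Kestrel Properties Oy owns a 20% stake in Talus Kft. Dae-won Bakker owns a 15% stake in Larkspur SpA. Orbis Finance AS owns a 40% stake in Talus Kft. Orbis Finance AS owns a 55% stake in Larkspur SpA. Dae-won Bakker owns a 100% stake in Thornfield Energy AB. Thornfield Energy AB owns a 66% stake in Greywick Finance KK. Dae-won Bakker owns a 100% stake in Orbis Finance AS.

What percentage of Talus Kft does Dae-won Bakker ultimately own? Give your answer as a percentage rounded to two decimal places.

99.60%

Dae-won reaches Talus along 4 paths.
Via Kestrel: 98% × 20% = 19.6%.
Via Orbis: 100% × 40% = 40%.
Via Thornfield: 100% × 20% = 20%.
Direct stake: 20% = 20%.
Total: 19.6% + 40% + 20% + 20% = 99.6%.
Rounded: 99.60%.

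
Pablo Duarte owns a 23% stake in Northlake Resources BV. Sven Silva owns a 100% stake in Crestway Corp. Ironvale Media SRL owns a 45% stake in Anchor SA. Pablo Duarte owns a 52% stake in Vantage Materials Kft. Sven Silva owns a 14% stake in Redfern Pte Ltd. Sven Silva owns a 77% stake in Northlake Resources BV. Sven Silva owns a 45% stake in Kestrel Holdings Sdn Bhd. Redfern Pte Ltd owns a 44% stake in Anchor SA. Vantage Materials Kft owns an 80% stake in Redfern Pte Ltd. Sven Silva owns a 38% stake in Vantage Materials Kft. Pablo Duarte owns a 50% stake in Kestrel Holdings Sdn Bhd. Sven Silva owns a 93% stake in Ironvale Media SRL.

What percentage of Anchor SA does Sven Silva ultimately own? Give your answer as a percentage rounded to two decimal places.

Sven reaches Anchor along 3 paths.
Via Vantage → Redfern: 38% × 80% × 44% = 13.376%.
Via Redfern: 14% × 44% = 6.16%.
Via Ironvale: 93% × 45% = 41.85%.
Total: 13.376% + 6.16% + 41.85% = 61.386%.
Rounded: 61.39%.

61.39%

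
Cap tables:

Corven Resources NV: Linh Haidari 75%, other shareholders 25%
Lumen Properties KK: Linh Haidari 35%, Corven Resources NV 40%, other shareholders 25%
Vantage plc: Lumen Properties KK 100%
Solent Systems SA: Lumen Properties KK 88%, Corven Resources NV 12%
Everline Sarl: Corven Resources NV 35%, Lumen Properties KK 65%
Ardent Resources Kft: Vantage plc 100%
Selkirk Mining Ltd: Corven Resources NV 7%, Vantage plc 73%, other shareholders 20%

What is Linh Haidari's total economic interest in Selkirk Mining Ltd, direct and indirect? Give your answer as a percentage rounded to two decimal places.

52.70%

Linh reaches Selkirk along 3 paths.
Via Corven: 75% × 7% = 5.25%.
Via Lumen → Vantage: 35% × 100% × 73% = 25.55%.
Via Corven → Lumen → Vantage: 75% × 40% × 100% × 73% = 21.9%.
Total: 5.25% + 25.55% + 21.9% = 52.7%.
Rounded: 52.70%.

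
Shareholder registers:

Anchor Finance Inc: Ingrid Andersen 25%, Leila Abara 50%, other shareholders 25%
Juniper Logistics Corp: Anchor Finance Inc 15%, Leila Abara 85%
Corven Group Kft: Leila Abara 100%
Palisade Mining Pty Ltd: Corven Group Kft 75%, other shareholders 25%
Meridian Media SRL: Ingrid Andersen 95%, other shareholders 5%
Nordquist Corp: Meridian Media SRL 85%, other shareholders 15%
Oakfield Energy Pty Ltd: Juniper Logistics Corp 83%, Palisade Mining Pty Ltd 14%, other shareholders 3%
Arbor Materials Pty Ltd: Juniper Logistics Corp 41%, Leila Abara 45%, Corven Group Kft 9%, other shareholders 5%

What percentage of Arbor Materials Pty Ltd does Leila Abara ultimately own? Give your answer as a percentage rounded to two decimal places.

91.93%

Leila reaches Arbor along 4 paths.
Via Anchor → Juniper: 50% × 15% × 41% = 3.075%.
Via Juniper: 85% × 41% = 34.85%.
Direct stake: 45% = 45%.
Via Corven: 100% × 9% = 9%.
Total: 3.075% + 34.85% + 45% + 9% = 91.925%.
Rounded: 91.93%.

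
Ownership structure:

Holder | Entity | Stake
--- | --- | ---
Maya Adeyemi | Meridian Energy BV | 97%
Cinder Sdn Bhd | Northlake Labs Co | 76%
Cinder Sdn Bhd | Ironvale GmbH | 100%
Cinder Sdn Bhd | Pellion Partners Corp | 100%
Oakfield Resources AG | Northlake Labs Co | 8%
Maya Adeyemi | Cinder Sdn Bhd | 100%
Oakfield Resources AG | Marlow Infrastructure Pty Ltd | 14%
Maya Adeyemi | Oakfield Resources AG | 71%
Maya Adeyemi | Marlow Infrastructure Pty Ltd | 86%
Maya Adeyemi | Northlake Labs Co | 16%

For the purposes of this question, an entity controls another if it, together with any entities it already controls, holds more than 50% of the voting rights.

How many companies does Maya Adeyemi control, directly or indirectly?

7

Maya holds 71% of Oakfield, so Maya controls Oakfield.
Maya holds 100% of Cinder, so Maya controls Cinder.
Maya and Oakfield together hold 86% + 14% = 100% of Marlow, so Maya controls Marlow.
Maya holds 97% of Meridian, so Maya controls Meridian.
Cinder and Maya and Oakfield together hold 76% + 16% + 8% = 100% of Northlake, so Maya controls Northlake.
Cinder holds 100% of Ironvale, so Maya controls Ironvale.
Cinder holds 100% of Pellion, so Maya controls Pellion.
Maya controls 7 companies.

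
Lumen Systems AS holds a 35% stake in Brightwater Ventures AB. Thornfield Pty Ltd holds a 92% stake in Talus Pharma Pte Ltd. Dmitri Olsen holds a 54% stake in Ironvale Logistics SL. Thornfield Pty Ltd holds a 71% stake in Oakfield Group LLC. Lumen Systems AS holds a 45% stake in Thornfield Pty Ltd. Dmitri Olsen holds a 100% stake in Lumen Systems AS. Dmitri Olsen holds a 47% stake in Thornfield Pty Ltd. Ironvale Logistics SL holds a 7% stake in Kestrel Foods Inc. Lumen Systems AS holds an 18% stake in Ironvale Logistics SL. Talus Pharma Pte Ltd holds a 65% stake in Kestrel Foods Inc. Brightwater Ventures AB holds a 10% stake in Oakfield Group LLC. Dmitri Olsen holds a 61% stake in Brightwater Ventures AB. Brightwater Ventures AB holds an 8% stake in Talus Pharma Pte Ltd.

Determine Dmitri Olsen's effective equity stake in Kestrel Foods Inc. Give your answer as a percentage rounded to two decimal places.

Dmitri reaches Kestrel along 6 paths.
Via Thornfield → Talus: 47% × 92% × 65% = 28.106%.
Via Lumen → Thornfield → Talus: 100% × 45% × 92% × 65% = 26.91%.
Via Brightwater → Talus: 61% × 8% × 65% = 3.172%.
Via Lumen → Brightwater → Talus: 100% × 35% × 8% × 65% = 1.82%.
Via Lumen → Ironvale: 100% × 18% × 7% = 1.26%.
Via Ironvale: 54% × 7% = 3.78%.
Total: 28.106% + 26.91% + 3.172% + 1.82% + 1.26% + 3.78% = 65.048%.
Rounded: 65.05%.

65.05%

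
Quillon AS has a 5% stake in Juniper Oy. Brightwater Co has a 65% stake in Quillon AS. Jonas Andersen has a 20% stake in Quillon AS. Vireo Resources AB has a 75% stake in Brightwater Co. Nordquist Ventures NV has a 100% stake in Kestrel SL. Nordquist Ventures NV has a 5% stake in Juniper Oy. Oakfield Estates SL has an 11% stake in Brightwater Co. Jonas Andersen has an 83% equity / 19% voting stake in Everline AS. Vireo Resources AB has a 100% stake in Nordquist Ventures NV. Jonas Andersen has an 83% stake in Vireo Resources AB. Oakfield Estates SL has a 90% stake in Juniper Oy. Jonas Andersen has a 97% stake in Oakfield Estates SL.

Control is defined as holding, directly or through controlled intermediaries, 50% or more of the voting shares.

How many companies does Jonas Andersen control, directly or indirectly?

7

Jonas holds 97% of Oakfield, so Jonas controls Oakfield.
Jonas holds 83% of Vireo, so Jonas controls Vireo.
Vireo and Oakfield together hold 75% + 11% = 86% of Brightwater, so Jonas controls Brightwater.
Brightwater and Jonas together hold 65% + 20% = 85% of Quillon, so Jonas controls Quillon.
Vireo holds 100% of Nordquist, so Jonas controls Nordquist.
Quillon and Oakfield and Nordquist together hold 5% + 90% + 5% = 100% of Juniper, so Jonas controls Juniper.
Nordquist holds 100% of Kestrel, so Jonas controls Kestrel.
No other company's threshold is met.
Jonas controls 7 companies.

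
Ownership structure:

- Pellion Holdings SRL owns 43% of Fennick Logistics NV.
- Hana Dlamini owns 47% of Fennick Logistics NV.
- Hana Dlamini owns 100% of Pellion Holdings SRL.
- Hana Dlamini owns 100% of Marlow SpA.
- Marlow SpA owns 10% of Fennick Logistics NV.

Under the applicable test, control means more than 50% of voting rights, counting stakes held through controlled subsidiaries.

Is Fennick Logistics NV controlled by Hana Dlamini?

Hana holds 100% of Pellion, so Hana controls Pellion.
Hana holds 100% of Marlow, so Hana controls Marlow.
Hana and Pellion and Marlow together hold 47% + 43% + 10% = 100% of Fennick, so Hana controls Fennick.

Yes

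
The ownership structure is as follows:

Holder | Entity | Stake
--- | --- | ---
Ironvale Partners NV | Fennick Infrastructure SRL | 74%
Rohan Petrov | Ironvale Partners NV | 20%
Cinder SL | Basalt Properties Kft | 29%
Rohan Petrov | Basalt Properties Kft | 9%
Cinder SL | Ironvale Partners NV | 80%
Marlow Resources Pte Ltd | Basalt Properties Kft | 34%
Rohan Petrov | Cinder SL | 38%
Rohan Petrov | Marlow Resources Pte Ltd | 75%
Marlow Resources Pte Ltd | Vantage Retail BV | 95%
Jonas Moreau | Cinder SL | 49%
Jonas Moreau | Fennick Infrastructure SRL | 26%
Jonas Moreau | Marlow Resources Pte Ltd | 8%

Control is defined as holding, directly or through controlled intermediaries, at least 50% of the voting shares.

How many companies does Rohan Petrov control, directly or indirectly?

Rohan holds 75% of Marlow, so Rohan controls Marlow.
Marlow holds 95% of Vantage, so Rohan controls Vantage.
No other company's threshold is met.
Rohan controls 2 companies.

2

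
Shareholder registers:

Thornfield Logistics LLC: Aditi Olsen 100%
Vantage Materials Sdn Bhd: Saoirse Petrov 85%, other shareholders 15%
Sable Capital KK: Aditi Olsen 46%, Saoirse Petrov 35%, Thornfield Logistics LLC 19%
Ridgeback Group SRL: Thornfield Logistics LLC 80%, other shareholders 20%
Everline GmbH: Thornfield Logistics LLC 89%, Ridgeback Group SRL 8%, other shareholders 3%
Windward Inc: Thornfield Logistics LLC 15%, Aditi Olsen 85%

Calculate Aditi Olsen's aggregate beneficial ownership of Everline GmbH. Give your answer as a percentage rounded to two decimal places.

Aditi reaches Everline along 2 paths.
Via Thornfield: 100% × 89% = 89%.
Via Thornfield → Ridgeback: 100% × 80% × 8% = 6.4%.
Total: 89% + 6.4% = 95.4%.
Rounded: 95.40%.

95.40%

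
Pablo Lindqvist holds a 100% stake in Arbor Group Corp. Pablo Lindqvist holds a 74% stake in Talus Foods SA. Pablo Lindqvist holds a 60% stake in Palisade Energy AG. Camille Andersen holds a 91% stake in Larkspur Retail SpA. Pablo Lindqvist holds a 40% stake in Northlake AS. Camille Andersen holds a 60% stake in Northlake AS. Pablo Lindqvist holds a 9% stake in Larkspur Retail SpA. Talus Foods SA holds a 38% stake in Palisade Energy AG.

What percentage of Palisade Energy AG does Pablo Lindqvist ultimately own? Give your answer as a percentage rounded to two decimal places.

Pablo reaches Palisade along 2 paths.
Direct stake: 60% = 60%.
Via Talus: 74% × 38% = 28.12%.
Total: 60% + 28.12% = 88.12%.

88.12%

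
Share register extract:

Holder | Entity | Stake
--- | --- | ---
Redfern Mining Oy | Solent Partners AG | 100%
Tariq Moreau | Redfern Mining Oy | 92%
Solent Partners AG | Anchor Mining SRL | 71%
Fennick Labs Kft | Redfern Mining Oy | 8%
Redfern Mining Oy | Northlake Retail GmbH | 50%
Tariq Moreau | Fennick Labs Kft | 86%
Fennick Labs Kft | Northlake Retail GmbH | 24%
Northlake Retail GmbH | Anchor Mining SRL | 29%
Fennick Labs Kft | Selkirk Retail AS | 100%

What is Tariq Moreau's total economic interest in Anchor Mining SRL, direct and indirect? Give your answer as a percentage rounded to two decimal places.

Tariq reaches Anchor along 5 paths.
Via Redfern → Solent: 92% × 100% × 71% = 65.32%.
Via Fennick → Redfern → Solent: 86% × 8% × 100% × 71% = 4.8848%.
Via Redfern → Northlake: 92% × 50% × 29% = 13.34%.
Via Fennick → Redfern → Northlake: 86% × 8% × 50% × 29% = 0.9976%.
Via Fennick → Northlake: 86% × 24% × 29% = 5.9856%.
Total: 65.32% + 4.8848% + 13.34% + 0.9976% + 5.9856% = 90.528%.
Rounded: 90.53%.

90.53%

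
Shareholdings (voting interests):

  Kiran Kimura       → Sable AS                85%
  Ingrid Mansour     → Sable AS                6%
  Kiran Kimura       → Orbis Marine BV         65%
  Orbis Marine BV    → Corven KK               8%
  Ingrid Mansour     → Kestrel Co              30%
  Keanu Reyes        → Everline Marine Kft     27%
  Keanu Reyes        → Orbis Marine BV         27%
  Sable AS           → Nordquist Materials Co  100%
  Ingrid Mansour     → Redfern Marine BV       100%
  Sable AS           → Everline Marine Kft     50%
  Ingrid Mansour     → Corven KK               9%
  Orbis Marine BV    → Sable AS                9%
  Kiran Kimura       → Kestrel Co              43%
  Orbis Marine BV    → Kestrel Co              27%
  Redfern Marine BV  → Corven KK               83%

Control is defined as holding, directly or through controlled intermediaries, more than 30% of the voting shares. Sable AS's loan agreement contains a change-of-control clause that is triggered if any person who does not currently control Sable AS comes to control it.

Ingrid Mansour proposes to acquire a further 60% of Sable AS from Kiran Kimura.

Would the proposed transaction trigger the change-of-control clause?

The purchase adds only to Ingrid's holdings (Kiran's stake shrinks), so Ingrid is the only person who could newly come to control Sable.
Ingrid holds 100% of Redfern, so Ingrid controls Redfern.
Ingrid and Redfern together hold 9% + 83% = 92% of Corven, so Ingrid controls Corven.
In Sable, Ingrid's side holds only 6%, not > 30%.
So before the transaction, Ingrid does not control Sable.
After the purchase, Ingrid's direct stake in Sable rises to 6% + 60% = 66%, and Kiran's stake falls to 25%.
Ingrid holds 66% of Sable, so Ingrid controls Sable.
Ingrid did not control Sable before and does after, so the clause is triggered.

Yes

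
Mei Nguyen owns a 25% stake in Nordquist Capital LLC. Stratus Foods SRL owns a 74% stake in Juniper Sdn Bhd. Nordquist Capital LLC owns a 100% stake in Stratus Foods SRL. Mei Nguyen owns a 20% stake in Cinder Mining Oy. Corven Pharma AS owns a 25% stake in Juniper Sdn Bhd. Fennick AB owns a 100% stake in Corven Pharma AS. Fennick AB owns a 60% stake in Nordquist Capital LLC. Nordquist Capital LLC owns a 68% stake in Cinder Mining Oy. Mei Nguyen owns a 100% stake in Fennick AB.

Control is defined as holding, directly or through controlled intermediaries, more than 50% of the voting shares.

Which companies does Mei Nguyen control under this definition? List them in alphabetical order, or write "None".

Cinder Mining Oy, Corven Pharma AS, Fennick AB, Juniper Sdn Bhd, Nordquist Capital LLC, Stratus Foods SRL

Mei holds 100% of Fennick, so Mei controls Fennick.
Mei and Fennick together hold 25% + 60% = 85% of Nordquist, so Mei controls Nordquist.
Fennick holds 100% of Corven, so Mei controls Corven.
Nordquist holds 100% of Stratus, so Mei controls Stratus.
Nordquist and Mei together hold 68% + 20% = 88% of Cinder, so Mei controls Cinder.
Corven and Stratus together hold 25% + 74% = 99% of Juniper, so Mei controls Juniper.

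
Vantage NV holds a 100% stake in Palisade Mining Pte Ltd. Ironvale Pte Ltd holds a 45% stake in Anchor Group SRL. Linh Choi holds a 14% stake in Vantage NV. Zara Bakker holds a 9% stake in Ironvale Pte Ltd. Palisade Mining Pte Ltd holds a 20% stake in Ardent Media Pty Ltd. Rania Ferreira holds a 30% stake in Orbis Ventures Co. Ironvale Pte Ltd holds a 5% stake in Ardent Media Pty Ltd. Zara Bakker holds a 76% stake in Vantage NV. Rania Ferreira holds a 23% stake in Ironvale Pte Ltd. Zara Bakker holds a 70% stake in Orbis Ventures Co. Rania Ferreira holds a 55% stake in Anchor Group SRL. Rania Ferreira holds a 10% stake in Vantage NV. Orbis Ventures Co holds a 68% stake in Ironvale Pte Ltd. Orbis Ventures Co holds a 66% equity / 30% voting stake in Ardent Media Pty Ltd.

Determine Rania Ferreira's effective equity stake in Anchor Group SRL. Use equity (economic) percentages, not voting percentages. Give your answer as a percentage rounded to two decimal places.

74.53%

Rania reaches Anchor along 3 paths.
Via Ironvale: 23% × 45% = 10.35%.
Via Orbis → Ironvale: 30% × 68% × 45% = 9.18%.
Direct stake: 55% = 55%.
Total: 10.35% + 9.18% + 55% = 74.53%.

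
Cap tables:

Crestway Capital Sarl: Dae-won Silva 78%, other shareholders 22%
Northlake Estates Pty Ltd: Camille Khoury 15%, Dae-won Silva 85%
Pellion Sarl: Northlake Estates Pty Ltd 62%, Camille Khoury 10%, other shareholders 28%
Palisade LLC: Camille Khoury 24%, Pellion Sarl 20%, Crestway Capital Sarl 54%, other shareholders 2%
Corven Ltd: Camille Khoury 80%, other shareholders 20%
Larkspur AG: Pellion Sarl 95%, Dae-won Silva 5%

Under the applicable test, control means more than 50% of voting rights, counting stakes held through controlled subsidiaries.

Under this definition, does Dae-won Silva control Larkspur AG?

Yes

Dae-won holds 85% of Northlake, so Dae-won controls Northlake.
Northlake holds 62% of Pellion, so Dae-won controls Pellion.
Pellion and Dae-won together hold 95% + 5% = 100% of Larkspur, so Dae-won controls Larkspur.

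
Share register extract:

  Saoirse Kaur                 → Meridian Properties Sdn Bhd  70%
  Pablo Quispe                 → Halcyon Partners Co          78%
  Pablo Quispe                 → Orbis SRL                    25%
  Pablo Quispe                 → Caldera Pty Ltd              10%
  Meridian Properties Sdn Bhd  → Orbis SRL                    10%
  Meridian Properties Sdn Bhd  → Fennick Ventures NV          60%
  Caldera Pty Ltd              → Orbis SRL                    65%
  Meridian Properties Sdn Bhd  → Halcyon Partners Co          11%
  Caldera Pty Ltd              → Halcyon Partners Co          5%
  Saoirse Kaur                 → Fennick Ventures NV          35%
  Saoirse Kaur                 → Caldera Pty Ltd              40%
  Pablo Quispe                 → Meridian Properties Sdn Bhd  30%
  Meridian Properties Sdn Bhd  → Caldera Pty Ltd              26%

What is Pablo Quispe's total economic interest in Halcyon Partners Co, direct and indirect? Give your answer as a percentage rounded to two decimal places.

82.19%

Pablo reaches Halcyon along 4 paths.
Via Caldera: 10% × 5% = 0.5%.
Via Meridian → Caldera: 30% × 26% × 5% = 0.39%.
Direct stake: 78% = 78%.
Via Meridian: 30% × 11% = 3.3%.
Total: 0.5% + 0.39% + 78% + 3.3% = 82.19%.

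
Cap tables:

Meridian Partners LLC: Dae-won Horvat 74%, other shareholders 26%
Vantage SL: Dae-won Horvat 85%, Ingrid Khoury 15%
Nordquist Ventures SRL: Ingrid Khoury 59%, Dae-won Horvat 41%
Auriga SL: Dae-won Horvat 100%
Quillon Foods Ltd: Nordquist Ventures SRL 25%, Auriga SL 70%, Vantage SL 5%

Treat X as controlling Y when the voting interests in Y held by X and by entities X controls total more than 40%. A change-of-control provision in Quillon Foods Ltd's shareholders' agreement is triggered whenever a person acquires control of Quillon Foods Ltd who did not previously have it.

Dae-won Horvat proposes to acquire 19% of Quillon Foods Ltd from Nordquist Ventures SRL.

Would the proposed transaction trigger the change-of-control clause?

No

The purchase adds only to Dae-won's holdings (Nordquist's stake shrinks), so Dae-won is the only person who could newly come to control Quillon.
Dae-won holds 41% of Nordquist, so Dae-won controls Nordquist.
Dae-won holds 85% of Vantage, so Dae-won controls Vantage.
Dae-won holds 100% of Auriga, so Dae-won controls Auriga.
Nordquist and Auriga and Vantage together hold 25% + 70% + 5% = 100% of Quillon, so Dae-won controls Quillon.
So Dae-won already controls Quillon before the transaction.
After the purchase, Dae-won holds 19% of Quillon directly, and Nordquist's stake falls to 6%.
Dae-won controlled Quillon already, so this is not a new person acquiring control; every other person's position is unchanged or reduced.
No new person acquires control, so the clause is not triggered.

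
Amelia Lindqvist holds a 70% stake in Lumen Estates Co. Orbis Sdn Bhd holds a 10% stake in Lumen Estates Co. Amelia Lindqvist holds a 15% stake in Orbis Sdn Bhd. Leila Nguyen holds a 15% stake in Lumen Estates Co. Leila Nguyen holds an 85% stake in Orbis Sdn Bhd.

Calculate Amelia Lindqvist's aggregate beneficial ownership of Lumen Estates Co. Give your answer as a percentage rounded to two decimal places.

Amelia reaches Lumen along 2 paths.
Direct stake: 70% = 70%.
Via Orbis: 15% × 10% = 1.5%.
Total: 70% + 1.5% = 71.5%.
Rounded: 71.50%.

71.50%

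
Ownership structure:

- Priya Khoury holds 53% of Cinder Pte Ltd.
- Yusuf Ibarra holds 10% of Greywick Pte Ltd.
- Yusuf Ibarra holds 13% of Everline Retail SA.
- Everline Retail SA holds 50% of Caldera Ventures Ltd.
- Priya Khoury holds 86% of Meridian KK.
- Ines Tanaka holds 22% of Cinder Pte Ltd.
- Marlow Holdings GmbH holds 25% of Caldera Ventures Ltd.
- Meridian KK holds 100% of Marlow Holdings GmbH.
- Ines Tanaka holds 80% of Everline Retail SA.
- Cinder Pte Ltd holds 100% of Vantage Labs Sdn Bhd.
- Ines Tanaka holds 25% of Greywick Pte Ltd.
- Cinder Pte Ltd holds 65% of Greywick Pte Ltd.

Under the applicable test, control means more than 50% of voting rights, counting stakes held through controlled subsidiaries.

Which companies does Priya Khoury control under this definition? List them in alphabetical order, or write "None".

Cinder Pte Ltd, Greywick Pte Ltd, Marlow Holdings GmbH, Meridian KK, Vantage Labs Sdn Bhd

Priya holds 86% of Meridian, so Priya controls Meridian.
Priya holds 53% of Cinder, so Priya controls Cinder.
Meridian holds 100% of Marlow, so Priya controls Marlow.
Cinder holds 65% of Greywick, so Priya controls Greywick.
Cinder holds 100% of Vantage, so Priya controls Vantage.
No other company's threshold is met.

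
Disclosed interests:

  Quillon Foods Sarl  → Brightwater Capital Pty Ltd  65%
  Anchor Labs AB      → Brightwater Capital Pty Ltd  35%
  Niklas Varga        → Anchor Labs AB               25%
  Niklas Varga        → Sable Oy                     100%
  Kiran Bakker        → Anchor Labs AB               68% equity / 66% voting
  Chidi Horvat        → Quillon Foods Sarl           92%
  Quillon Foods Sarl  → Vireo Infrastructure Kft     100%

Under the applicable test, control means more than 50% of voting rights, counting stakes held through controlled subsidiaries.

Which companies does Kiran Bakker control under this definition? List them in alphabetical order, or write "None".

Kiran holds 66% of Anchor, so Kiran controls Anchor.
No other company's threshold is met.

Anchor Labs AB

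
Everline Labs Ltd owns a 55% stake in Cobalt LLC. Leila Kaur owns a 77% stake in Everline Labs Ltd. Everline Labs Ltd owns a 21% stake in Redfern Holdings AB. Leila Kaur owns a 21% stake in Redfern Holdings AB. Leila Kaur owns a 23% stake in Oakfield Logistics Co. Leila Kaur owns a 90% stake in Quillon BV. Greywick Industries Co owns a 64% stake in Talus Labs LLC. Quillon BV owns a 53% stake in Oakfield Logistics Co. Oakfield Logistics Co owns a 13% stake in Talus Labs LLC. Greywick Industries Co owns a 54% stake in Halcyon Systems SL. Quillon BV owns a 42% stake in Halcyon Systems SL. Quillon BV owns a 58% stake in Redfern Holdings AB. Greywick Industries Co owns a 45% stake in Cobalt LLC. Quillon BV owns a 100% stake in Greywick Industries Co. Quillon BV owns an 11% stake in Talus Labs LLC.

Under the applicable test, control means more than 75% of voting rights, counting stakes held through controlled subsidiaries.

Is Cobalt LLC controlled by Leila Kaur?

Leila holds 90% of Quillon, so Leila controls Quillon.
Quillon holds 100% of Greywick, so Leila controls Greywick.
Leila holds 77% of Everline, so Leila controls Everline.
Everline and Greywick together hold 55% + 45% = 100% of Cobalt, so Leila controls Cobalt.

Yes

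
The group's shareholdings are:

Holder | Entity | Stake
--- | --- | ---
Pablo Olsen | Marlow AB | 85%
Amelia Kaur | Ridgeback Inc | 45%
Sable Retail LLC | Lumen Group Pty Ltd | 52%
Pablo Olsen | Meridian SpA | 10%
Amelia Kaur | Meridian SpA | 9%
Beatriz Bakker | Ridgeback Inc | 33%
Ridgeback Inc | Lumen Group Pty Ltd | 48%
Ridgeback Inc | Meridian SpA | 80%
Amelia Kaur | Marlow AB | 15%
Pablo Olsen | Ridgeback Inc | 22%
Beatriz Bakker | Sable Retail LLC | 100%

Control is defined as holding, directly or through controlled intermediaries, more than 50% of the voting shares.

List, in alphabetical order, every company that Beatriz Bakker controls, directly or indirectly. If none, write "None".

Beatriz holds 100% of Sable, so Beatriz controls Sable.
Sable holds 52% of Lumen, so Beatriz controls Lumen.
No other company's threshold is met.

Lumen Group Pty Ltd, Sable Retail LLC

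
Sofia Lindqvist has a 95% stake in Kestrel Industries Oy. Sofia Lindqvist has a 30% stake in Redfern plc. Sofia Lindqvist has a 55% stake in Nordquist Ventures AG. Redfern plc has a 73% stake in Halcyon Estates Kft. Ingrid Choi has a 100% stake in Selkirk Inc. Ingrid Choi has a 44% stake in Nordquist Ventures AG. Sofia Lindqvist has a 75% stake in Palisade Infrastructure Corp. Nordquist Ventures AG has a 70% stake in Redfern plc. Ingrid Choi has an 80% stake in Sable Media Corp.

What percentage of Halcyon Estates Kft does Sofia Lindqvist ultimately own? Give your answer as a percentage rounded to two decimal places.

Sofia reaches Halcyon along 2 paths.
Via Redfern: 30% × 73% = 21.9%.
Via Nordquist → Redfern: 55% × 70% × 73% = 28.105%.
Total: 21.9% + 28.105% = 50.005%.
Rounded: 50.01%.

50.01%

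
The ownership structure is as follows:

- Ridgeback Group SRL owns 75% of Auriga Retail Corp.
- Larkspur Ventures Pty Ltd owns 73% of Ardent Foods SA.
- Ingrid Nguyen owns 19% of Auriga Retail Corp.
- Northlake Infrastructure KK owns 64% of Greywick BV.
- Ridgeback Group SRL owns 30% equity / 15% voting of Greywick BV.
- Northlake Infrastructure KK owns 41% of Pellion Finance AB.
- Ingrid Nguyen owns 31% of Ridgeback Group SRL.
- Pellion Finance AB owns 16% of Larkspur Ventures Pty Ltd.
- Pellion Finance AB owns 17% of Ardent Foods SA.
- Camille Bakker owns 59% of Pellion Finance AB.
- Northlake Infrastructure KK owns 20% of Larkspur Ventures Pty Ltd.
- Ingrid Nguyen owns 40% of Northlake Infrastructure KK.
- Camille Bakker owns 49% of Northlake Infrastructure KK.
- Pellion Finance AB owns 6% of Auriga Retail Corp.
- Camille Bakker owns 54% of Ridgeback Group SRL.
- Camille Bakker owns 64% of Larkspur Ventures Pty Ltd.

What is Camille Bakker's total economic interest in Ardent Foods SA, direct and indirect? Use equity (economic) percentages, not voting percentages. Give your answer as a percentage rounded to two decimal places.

Camille reaches Ardent along 6 paths.
Via Pellion: 59% × 17% = 10.03%.
Via Northlake → Pellion: 49% × 41% × 17% = 3.4153%.
Via Northlake → Larkspur: 49% × 20% × 73% = 7.154%.
Via Pellion → Larkspur: 59% × 16% × 73% = 6.8912%.
Via Northlake → Pellion → Larkspur: 49% × 41% × 16% × 73% = 2.346512%.
Via Larkspur: 64% × 73% = 46.72%.
Total: 10.03% + 3.4153% + 7.154% + 6.8912% + 2.346512% + 46.72% = 76.557012%.
Rounded: 76.56%.

76.56%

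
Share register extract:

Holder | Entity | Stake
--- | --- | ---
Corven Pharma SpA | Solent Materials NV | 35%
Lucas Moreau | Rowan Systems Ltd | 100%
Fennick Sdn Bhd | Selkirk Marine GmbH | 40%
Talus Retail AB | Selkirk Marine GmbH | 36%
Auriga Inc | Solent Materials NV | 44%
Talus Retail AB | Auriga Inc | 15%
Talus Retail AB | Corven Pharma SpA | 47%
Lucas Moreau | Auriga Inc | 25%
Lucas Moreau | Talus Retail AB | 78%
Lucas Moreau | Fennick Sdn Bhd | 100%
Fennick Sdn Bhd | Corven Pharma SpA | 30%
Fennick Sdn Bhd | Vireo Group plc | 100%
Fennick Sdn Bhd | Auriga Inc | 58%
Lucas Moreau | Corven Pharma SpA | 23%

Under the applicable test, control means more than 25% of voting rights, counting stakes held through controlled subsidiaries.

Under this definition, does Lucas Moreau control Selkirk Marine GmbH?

Yes

Lucas holds 100% of Fennick, so Lucas controls Fennick.
Lucas holds 78% of Talus, so Lucas controls Talus.
Talus and Fennick together hold 36% + 40% = 76% of Selkirk, so Lucas controls Selkirk.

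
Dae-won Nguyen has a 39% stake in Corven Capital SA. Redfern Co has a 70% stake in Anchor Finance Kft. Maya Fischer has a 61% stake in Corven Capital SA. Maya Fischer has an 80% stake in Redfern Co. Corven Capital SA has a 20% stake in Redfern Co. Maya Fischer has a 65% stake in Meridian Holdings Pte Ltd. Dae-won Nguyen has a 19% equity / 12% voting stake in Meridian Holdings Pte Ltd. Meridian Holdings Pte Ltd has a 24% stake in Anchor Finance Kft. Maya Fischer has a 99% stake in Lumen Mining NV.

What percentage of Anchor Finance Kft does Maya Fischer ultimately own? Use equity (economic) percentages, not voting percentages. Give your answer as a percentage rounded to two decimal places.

80.14%

Maya reaches Anchor along 3 paths.
Via Corven → Redfern: 61% × 20% × 70% = 8.54%.
Via Redfern: 80% × 70% = 56%.
Via Meridian: 65% × 24% = 15.6%.
Total: 8.54% + 56% + 15.6% = 80.14%.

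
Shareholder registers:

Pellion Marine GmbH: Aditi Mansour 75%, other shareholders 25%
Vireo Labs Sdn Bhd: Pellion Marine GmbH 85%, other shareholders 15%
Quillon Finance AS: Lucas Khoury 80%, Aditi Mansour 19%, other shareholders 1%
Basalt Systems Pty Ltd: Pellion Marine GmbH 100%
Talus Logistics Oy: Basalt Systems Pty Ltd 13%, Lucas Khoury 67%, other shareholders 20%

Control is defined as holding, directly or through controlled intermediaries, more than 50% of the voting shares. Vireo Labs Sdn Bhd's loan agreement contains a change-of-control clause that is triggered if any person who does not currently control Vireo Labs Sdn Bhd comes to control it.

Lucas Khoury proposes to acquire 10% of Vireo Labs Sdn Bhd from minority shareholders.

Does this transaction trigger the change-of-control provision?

The purchase changes only Lucas's holdings, so Lucas is the only person who could newly come to control Vireo.
Lucas holds 80% of Quillon, so Lucas controls Quillon.
Lucas holds 67% of Talus, so Lucas controls Talus.
Neither Lucas nor any entity Lucas controls holds any voting interest in Vireo.
So before the transaction, Lucas does not control Vireo.
After the purchase, Lucas holds 10% of Vireo directly.
After the transaction, Lucas's side holds 10% of Vireo, not > 50%, so Lucas still does not control Vireo.
No new person acquires control, so the clause is not triggered.

No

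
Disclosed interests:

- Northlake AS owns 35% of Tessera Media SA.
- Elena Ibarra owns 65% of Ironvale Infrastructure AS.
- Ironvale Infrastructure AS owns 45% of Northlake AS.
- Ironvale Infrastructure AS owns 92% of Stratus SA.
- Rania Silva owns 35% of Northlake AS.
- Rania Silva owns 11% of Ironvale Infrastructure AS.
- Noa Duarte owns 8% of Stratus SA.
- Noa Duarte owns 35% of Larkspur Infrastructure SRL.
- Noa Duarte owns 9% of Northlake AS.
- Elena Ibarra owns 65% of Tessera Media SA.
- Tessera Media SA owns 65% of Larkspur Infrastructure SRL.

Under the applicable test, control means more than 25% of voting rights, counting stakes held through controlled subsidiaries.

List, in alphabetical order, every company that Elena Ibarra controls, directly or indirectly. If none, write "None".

Ironvale Infrastructure AS, Larkspur Infrastructure SRL, Northlake AS, Stratus SA, Tessera Media SA

Elena holds 65% of Ironvale, so Elena controls Ironvale.
Ironvale holds 45% of Northlake, so Elena controls Northlake.
Elena and Northlake together hold 65% + 35% = 100% of Tessera, so Elena controls Tessera.
Ironvale holds 92% of Stratus, so Elena controls Stratus.
Tessera holds 65% of Larkspur, so Elena controls Larkspur.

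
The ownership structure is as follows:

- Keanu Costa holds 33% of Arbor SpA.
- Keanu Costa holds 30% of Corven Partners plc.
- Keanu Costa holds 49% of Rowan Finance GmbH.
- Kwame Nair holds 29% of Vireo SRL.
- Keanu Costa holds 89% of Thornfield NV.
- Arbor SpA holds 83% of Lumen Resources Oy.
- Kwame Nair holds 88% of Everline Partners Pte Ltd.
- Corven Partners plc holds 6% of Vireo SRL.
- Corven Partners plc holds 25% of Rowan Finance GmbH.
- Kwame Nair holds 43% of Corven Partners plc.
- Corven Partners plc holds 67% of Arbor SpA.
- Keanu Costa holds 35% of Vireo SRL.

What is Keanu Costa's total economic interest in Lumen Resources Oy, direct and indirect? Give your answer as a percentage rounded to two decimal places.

Keanu reaches Lumen along 2 paths.
Via Corven → Arbor: 30% × 67% × 83% = 16.683%.
Via Arbor: 33% × 83% = 27.39%.
Total: 16.683% + 27.39% = 44.073%.
Rounded: 44.07%.

44.07%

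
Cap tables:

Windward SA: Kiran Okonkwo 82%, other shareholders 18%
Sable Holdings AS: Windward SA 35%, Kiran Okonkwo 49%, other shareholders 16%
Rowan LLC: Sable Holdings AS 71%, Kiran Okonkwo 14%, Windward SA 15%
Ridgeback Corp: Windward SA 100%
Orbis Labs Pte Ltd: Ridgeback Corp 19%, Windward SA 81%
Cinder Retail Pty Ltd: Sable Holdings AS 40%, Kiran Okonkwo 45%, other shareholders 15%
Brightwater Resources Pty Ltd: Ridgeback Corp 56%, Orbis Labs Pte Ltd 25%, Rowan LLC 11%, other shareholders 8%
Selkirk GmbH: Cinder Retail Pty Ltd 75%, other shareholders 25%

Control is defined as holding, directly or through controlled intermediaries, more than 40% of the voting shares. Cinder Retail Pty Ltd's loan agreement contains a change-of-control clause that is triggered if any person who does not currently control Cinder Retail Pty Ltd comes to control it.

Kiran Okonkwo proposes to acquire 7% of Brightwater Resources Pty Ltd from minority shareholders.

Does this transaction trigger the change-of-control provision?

The purchase changes only Kiran's holdings, so Kiran is the only person who could newly come to control Cinder.
Kiran holds 82% of Windward, so Kiran controls Windward.
Windward and Kiran together hold 35% + 49% = 84% of Sable, so Kiran controls Sable.
Sable and Kiran together hold 40% + 45% = 85% of Cinder, so Kiran controls Cinder.
So Kiran already controls Cinder before the transaction.
After the purchase, Kiran holds 7% of Brightwater directly.
Kiran controlled Cinder already, so this is not a new person acquiring control; every other person's position is unchanged or reduced.
No new person acquires control, so the clause is not triggered.

No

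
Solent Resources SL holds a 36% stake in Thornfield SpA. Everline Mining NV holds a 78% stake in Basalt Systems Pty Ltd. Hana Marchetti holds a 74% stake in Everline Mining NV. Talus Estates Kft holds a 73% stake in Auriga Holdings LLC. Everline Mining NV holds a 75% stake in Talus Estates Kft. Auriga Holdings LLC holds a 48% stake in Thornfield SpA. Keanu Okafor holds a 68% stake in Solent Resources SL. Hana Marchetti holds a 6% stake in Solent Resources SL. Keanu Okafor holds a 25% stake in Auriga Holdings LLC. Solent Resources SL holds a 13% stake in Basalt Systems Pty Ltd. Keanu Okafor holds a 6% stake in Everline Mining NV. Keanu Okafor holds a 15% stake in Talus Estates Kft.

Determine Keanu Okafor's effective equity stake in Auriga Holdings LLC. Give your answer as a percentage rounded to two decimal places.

39.24%

Keanu reaches Auriga along 3 paths.
Via Everline → Talus: 6% × 75% × 73% = 3.285%.
Via Talus: 15% × 73% = 10.95%.
Direct stake: 25% = 25%.
Total: 3.285% + 10.95% + 25% = 39.235%.
Rounded: 39.24%.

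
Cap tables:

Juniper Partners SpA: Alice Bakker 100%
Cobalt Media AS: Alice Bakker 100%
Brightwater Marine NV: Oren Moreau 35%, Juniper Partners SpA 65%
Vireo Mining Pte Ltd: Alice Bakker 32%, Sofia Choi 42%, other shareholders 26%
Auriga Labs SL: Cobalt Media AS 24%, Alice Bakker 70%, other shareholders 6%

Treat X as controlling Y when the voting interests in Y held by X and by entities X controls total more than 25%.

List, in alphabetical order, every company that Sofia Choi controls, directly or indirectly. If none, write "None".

Sofia holds 42% of Vireo, so Sofia controls Vireo.
No other company's threshold is met.

Vireo Mining Pte Ltd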